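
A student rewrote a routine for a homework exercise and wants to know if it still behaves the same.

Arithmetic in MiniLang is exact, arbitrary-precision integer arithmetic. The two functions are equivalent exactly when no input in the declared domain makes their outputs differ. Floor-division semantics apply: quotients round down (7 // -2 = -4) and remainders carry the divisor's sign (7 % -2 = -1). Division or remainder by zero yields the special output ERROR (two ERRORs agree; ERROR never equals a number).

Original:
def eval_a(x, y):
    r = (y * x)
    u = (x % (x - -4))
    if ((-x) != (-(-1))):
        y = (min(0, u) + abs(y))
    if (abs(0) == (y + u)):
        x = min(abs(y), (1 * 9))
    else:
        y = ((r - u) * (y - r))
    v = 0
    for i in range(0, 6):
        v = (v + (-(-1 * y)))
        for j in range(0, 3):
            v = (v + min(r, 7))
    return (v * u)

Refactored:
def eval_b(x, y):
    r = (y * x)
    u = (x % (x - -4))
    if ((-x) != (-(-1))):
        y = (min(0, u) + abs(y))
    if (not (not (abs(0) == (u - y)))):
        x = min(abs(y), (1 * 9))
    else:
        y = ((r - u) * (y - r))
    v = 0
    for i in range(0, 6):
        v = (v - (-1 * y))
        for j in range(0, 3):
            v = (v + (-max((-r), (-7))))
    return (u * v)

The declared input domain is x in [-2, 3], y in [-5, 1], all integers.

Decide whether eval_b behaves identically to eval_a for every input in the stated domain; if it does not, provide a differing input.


Evaluate both at x=-1, y=-2.
eval_a: r = 2; u = 2; ((-x) != (-(-1))) -> false; (abs(0) == (y + u)) -> true; x = 2; v = 0; [i=0]; v = -2; [j=0]; v = 0; [j=1]; v = 2; [j=2]; v = 4; [i=1]; v = 2; [j=0]; v = 4; [j=1]; v = 6; [j=2]; v = 8; [i=2]; v = 6; [j=0]; v = 8; [j=1]; v = 10; [j=2]; v = 12; [i=3]; v = 10; [j=0]; v = 12; [j=1]; v = 14; [j=2]; v = 16; [i=4]; v = 14; [j=0]; v = 16; [j=1]; v = 18; [j=2]; v = 20; [i=5]; v = 18; [j=0]; v = 20; [j=1]; v = 22; [j=2]; v = 24; return 48
eval_b: r = 2; u = 2; ((-x) != (-(-1))) -> false; (not (not (abs(0) == (u - y)))) -> false; y = 0; v = 0; [i=0]; v = 0; [j=0]; v = 2; [j=1]; v = 4; [j=2]; v = 6; [i=1]; v = 6; [j=0]; v = 8; [j=1]; v = 10; [j=2]; v = 12; [i=2]; v = 12; [j=0]; v = 14; [j=1]; v = 16; [j=2]; v = 18; [i=3]; v = 18; [j=0]; v = 20; [j=1]; v = 22; [j=2]; v = 24; [i=4]; v = 24; [j=0]; v = 26; [j=1]; v = 28; [j=2]; v = 30; [i=5]; v = 30; [j=0]; v = 32; [j=1]; v = 34; [j=2]; v = 36; return 72
48 != 72, so the rewrite changes behavior.
verdict: not equivalent; witness: x=-1, y=-2


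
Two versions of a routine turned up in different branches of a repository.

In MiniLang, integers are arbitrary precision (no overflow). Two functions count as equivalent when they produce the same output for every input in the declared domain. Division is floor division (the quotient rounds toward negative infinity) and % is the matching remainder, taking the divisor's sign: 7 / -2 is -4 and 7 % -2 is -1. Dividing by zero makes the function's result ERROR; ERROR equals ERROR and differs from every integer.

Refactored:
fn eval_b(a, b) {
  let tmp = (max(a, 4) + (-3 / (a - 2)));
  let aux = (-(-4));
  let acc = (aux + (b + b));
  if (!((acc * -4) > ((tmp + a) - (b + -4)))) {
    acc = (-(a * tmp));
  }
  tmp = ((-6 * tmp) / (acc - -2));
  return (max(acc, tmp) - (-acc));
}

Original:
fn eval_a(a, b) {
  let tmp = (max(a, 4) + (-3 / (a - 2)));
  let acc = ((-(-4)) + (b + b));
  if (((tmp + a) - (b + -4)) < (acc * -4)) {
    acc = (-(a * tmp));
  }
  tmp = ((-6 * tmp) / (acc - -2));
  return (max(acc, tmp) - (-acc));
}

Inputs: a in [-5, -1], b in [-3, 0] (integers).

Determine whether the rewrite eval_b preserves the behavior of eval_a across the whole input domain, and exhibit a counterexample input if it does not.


Input a=-5, b=-3: 40 from eval_a versus ERROR from eval_b.
verdict: not equivalent; witness: a=-5, b=-3


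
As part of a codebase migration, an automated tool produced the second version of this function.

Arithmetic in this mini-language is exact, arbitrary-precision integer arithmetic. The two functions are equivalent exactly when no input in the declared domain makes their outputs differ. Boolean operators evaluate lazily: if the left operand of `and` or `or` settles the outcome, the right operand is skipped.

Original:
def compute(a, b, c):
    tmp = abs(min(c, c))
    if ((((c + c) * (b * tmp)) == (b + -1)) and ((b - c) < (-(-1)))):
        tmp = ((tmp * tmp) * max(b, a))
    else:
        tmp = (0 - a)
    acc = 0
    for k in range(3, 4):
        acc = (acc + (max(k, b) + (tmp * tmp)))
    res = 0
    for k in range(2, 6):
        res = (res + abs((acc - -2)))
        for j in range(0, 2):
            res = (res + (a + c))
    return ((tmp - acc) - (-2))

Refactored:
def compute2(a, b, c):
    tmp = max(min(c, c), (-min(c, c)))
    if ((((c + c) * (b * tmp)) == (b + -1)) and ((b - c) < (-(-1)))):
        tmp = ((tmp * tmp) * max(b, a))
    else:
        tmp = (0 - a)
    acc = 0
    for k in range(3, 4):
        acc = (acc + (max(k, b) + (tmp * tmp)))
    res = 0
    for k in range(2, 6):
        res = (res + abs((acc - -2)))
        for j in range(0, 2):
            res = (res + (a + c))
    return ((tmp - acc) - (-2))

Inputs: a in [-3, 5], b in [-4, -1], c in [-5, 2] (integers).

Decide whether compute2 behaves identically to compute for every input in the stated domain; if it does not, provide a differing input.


Comparing the listings, the differences include: min/max/abs usage differs.
Spot check at a=0, b=-4, c=-5 — compute: tmp=5, then ((((c + c) * (b * tmp)) == (b + -1)) and ((b - c) < (-(-1)))) is false, then tmp=0, then acc=0, then (k=3), then acc=3, then res=0, then (k=2), then res=5, then (j=0), then res=0, then (j=1), then res=-5, then (k=3), then res=0, then (j=0), then res=-5, then (j=1), then res=-10, then (k=4), then res=-5, then (j=0), then res=-10, then (j=1), then res=-15, then (k=5), then res=-10, then (j=0), then res=-15, then (j=1), then res=-20, then returns -1. compute2: tmp=5, then ((((c + c) * (b * tmp)) == (b + -1)) and ((b - c) < (-(-1)))) is false, then tmp=0, then acc=0, then (k=3), then acc=3, then res=0, then (k=2), then res=5, then (j=0), then res=0, then (j=1), then res=-5, then (k=3), then res=0, then (j=0), then res=-5, then (j=1), then res=-10, then (k=4), then res=-5, then (j=0), then res=-10, then (j=1), then res=-15, then (k=5), then res=-10, then (j=0), then res=-15, then (j=1), then res=-20, then returns -1. Both give -1.
An exhaustive pass over the 288 declared inputs shows identical outputs.
verdict: equivalent


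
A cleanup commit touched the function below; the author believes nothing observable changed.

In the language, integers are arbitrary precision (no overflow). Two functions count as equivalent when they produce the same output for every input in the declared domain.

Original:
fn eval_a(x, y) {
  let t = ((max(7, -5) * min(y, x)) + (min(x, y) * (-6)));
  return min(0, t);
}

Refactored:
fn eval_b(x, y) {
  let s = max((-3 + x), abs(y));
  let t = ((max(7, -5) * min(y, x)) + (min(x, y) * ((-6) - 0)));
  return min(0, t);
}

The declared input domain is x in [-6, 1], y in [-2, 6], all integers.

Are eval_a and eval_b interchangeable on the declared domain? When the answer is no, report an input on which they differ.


The two are interchangeable: local variable names differ, statement counts differ, arithmetic usage differs, constant usage differs, min/max/abs usage differs, and every declared input agrees.
As a probe, take x=-1, y=2: eval_a runs t = -1; return -1; eval_b runs s = 2; t = -1; return -1; both end at -1.
An exhaustive pass over the 72 declared inputs shows identical outputs.
verdict: equivalent


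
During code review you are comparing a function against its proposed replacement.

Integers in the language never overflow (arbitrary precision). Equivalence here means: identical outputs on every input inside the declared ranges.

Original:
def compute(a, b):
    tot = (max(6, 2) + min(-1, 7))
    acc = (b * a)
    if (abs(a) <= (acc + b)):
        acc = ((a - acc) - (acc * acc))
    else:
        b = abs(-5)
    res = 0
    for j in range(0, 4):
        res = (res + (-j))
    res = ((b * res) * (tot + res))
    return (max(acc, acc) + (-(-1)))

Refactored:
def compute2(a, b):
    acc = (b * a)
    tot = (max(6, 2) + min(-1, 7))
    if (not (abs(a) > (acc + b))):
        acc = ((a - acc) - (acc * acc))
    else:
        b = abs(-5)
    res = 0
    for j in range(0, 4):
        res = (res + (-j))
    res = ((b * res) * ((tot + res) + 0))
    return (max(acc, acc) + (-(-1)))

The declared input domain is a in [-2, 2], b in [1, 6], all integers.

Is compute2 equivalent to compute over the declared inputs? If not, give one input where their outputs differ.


The two are interchangeable: constant usage differs, boolean connective usage differs, arithmetic usage differs, comparison usage differs, and every declared input agrees.
Tracing a=0, b=1: compute: tot = 5; acc = 0; (abs(a) <= (acc + b)) -> true; acc = 0; res = 0; [j=0]; res = 0; [j=1]; res = -1; [j=2]; res = -3; [j=3]; res = -6; res = 6; return 1 | compute2: acc = 0; tot = 5; (not (abs(a) > (acc + b))) -> true; acc = 0; res = 0; [j=0]; res = 0; [j=1]; res = -1; [j=2]; res = -3; [j=3]; res = -6; res = 6; return 1 — matching result 1.
Sweeping the whole domain (30 inputs) finds no disagreement.
verdict: equivalent


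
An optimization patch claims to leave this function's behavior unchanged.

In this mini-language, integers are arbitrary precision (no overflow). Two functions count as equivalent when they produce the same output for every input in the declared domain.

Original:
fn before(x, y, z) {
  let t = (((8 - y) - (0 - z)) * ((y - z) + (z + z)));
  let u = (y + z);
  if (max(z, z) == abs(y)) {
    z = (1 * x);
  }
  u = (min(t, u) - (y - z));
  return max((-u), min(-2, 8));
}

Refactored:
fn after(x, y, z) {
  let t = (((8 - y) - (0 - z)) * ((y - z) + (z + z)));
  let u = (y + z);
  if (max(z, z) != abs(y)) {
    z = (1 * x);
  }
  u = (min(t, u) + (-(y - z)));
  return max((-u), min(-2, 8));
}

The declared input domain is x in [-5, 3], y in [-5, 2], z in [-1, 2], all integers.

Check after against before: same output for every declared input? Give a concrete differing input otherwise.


There is a counterexample at x=-5, y=-5, z=-1: 68 on one side, 72 on the other.
before: t becomes -72; next u becomes -6; next (max(z, z) == abs(y)) evaluates to false; next u becomes -68; next final value 68
after: t becomes -72; next u becomes -6; next (max(z, z) != abs(y)) evaluates to true; next z becomes -5; next u becomes -72; next final value 72
verdict: not equivalent; witness: x=-5, y=-5, z=-1


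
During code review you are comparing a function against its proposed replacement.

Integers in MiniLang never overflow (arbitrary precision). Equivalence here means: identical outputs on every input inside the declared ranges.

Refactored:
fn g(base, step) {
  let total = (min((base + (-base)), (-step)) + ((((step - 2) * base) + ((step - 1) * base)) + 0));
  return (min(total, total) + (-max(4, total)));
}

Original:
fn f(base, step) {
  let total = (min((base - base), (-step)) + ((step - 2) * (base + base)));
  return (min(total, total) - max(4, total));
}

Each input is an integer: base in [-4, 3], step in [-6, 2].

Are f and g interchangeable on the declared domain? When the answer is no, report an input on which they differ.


On input base=-4, step=1, f returns 0 while g returns -1.
verdict: not equivalent; witness: base=-4, step=1


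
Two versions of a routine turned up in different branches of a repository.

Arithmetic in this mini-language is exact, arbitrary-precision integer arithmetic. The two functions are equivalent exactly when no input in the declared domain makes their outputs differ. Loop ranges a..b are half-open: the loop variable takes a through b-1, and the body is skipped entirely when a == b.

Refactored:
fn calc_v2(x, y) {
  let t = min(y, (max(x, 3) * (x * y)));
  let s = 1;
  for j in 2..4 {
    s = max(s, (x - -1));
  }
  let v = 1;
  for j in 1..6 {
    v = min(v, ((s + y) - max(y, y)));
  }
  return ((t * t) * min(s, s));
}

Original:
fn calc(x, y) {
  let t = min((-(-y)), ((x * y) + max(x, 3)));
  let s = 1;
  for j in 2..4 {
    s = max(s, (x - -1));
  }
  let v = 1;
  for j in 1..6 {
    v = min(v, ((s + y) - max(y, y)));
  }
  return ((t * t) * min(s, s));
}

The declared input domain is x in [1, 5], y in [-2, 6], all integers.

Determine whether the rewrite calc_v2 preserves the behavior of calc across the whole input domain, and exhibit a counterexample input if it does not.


The rewrite breaks on x=1, y=-2, where the results are 8 and 72.
calc: t := -2 | s := 1 | iter j=2: | s := 2 | iter j=3: | s := 2 | v := 1 | iter j=1: | v := 1 | iter j=2: | v := 1 | iter j=3: | v := 1 | iter j=4: | v := 1 | iter j=5: | v := 1 | result 8
calc_v2: t := -6 | s := 1 | iter j=2: | s := 2 | iter j=3: | s := 2 | v := 1 | iter j=1: | v := 1 | iter j=2: | v := 1 | iter j=3: | v := 1 | iter j=4: | v := 1 | iter j=5: | v := 1 | result 72
verdict: not equivalent; witness: x=1, y=-2


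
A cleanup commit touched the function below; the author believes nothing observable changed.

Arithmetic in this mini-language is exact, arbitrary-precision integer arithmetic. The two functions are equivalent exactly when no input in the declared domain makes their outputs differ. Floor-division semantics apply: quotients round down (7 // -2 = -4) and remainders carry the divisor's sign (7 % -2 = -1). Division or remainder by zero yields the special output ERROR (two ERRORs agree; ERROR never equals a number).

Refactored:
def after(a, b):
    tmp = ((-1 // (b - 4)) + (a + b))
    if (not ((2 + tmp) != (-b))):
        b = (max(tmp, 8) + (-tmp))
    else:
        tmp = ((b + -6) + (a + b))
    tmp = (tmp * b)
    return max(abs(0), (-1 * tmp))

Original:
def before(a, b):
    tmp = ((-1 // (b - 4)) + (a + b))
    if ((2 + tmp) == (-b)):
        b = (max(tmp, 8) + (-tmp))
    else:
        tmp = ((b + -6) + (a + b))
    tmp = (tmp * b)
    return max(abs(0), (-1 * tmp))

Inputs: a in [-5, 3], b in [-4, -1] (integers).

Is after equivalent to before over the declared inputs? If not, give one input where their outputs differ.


Reading the diff, among the changes: boolean connective usage differs, plus comparison usage differs.
As a probe, take a=0, b=-4: before runs tmp = -4; ((2 + tmp) == (-b)) -> false; tmp = -14; tmp = 56; return 0; after runs tmp = -4; (not ((2 + tmp) != (-b))) -> false; tmp = -14; tmp = 56; return 0; both end at 0.
An exhaustive pass over the 36 declared inputs shows identical outputs.
verdict: equivalent


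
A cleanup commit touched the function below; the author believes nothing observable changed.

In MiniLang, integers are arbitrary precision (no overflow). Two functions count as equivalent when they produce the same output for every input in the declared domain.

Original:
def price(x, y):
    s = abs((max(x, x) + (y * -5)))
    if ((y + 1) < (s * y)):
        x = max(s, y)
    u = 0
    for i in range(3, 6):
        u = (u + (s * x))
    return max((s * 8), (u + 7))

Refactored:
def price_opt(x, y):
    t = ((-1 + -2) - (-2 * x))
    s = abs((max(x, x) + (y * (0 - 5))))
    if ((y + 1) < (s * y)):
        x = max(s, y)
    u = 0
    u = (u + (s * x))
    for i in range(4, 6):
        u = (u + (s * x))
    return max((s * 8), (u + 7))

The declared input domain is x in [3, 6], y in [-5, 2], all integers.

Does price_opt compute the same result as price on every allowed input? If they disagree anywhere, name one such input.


Side by side, the visible changes include: local variable names differ; also loop structure differs; also statement counts differ; also constant usage differs; also arithmetic usage differs.
As a probe, take x=5, y=-2: price runs s := 15 | ((y + 1) < (s * y)): false | u := 0 | iter i=3: | u := 75 | iter i=4: | u := 150 | iter i=5: | u := 225 | result 232; price_opt runs t := 7 | s := 15 | ((y + 1) < (s * y)): false | u := 0 | u := 75 | iter i=4: | u := 150 | iter i=5: | u := 225 | result 232; both end at 232.
An exhaustive pass over the 32 declared inputs shows identical outputs.
verdict: equivalent


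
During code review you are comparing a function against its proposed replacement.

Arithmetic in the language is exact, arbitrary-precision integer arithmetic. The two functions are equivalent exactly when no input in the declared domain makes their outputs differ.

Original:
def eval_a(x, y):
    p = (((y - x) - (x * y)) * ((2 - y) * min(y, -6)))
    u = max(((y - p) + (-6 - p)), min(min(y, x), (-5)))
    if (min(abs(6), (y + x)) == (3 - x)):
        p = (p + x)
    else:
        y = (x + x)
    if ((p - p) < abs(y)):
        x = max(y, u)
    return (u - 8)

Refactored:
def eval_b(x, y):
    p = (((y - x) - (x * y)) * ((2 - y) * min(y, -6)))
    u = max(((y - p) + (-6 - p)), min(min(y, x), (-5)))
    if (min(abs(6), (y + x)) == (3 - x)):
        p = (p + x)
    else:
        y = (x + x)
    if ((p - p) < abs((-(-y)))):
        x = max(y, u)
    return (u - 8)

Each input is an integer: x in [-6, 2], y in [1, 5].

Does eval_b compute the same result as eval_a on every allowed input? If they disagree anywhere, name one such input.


The two versions differ — the changes include same computation, different form.
As a probe, take x=-1, y=5: eval_a runs p becomes 198; next u becomes -5; next (min(abs(6), (y + x)) == (3 - x)) evaluates to true; next p becomes 197; next ((p - p) < abs(y)) evaluates to true; next x becomes 5; next final value -13; eval_b runs p becomes 198; next u becomes -5; next (min(abs(6), (y + x)) == (3 - x)) evaluates to true; next p becomes 197; next ((p - p) < abs((-(-y)))) evaluates to true; next x becomes 5; next final value -13; both end at -13.
Across all 45 domain points the two functions coincide.
verdict: equivalent


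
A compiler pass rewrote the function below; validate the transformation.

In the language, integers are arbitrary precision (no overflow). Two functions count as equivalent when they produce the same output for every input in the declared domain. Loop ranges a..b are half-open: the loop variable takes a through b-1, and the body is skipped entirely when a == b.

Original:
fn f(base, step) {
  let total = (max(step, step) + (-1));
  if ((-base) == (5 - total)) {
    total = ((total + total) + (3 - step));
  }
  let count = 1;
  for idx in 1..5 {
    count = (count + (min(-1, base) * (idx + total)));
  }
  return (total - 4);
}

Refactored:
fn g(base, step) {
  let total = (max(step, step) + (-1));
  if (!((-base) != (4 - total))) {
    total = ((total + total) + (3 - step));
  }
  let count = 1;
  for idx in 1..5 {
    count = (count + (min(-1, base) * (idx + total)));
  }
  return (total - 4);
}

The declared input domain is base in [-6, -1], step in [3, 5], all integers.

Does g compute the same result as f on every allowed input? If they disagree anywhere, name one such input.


Consider the input base=-3, step=3.
f: total := 2 | ((-base) == (5 - total)): true | total := 4 | count := 1 | iter idx=1: | count := -14 | iter idx=2: | count := -32 | iter idx=3: | count := -53 | iter idx=4: | count := -77 | result 0
g: total := 2 | (!((-base) != (4 - total))): false | count := 1 | iter idx=1: | count := -8 | iter idx=2: | count := -20 | iter idx=3: | count := -35 | iter idx=4: | count := -53 | result -2
0 != -2, so the rewrite changes behavior.
verdict: not equivalent; witness: base=-3, step=3


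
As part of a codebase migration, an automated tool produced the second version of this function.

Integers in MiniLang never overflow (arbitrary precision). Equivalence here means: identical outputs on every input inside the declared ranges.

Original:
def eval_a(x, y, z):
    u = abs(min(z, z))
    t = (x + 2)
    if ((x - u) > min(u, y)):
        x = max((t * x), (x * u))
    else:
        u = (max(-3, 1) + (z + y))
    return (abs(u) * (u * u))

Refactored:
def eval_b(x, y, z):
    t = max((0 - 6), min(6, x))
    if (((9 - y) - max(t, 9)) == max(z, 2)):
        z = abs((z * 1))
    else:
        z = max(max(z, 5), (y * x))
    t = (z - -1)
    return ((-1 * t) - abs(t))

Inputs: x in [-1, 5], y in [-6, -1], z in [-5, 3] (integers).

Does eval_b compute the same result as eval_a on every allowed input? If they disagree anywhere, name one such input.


Try x=-1, y=-6, z=-5.
eval_a: u = 5; t = 1; ((x - u) > min(u, y)) -> false; u = -10; return 1000
eval_b: t = -1; (((9 - y) - max(t, 9)) == max(z, 2)) -> false; z = 6; t = 7; return -14
1000 against -14: the behavior changed.
verdict: not equivalent; witness: x=-1, y=-6, z=-5


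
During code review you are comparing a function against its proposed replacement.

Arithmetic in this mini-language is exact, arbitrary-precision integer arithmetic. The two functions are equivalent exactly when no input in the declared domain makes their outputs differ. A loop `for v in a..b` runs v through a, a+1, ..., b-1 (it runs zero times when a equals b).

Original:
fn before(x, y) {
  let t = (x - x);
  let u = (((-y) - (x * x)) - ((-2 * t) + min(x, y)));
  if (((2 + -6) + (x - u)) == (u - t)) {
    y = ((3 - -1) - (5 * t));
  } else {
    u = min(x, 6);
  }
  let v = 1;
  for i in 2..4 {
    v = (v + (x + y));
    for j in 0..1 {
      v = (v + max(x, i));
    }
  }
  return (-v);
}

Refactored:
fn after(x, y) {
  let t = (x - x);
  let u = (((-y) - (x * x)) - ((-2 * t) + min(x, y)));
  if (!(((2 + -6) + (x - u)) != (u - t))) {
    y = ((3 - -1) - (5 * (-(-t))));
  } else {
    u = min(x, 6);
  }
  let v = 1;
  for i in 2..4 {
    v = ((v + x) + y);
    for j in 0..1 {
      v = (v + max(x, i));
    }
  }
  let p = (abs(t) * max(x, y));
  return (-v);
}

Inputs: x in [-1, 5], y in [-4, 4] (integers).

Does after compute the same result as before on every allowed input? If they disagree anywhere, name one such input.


Changes here: arithmetic usage differs; also statement counts differ; also local variable names differ; also min/max/abs usage differs; also boolean connective usage differs; also comparison usage differs; the full 63-point sweep finds no disagreement.
verdict: equivalent


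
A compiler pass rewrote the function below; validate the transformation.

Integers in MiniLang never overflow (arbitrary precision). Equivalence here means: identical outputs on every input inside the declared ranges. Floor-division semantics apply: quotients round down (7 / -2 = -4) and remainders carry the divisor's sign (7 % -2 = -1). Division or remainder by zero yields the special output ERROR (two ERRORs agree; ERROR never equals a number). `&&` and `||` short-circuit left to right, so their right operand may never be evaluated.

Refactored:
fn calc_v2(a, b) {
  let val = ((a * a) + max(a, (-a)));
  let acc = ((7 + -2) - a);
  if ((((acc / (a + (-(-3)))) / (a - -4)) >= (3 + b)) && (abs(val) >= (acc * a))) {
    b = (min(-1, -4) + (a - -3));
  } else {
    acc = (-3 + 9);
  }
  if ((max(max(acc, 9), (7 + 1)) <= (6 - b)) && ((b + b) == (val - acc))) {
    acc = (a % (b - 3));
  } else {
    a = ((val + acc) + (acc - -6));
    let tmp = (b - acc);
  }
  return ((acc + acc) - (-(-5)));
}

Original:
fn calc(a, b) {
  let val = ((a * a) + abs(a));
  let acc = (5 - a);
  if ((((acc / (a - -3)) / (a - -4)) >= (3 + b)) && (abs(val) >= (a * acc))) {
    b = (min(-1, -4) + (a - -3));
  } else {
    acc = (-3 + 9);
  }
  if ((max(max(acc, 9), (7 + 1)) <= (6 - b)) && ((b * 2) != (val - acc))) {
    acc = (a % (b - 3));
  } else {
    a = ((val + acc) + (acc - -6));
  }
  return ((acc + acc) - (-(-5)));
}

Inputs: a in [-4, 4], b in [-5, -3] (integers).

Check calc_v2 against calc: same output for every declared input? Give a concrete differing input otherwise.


On input a=-2, b=-5, calc returns -9 while calc_v2 returns 9.
verdict: not equivalent; witness: a=-2, b=-5


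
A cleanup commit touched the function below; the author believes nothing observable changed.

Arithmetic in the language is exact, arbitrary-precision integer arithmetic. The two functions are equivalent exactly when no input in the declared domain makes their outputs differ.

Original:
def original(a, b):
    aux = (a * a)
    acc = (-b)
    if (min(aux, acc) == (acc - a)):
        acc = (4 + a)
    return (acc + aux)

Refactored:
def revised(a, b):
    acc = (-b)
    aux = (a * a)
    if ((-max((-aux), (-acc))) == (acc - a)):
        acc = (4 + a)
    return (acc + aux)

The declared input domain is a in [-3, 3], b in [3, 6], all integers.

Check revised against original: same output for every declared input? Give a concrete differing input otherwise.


Changes here: min/max/abs usage differs; the full 28-point sweep finds no disagreement.
verdict: equivalent


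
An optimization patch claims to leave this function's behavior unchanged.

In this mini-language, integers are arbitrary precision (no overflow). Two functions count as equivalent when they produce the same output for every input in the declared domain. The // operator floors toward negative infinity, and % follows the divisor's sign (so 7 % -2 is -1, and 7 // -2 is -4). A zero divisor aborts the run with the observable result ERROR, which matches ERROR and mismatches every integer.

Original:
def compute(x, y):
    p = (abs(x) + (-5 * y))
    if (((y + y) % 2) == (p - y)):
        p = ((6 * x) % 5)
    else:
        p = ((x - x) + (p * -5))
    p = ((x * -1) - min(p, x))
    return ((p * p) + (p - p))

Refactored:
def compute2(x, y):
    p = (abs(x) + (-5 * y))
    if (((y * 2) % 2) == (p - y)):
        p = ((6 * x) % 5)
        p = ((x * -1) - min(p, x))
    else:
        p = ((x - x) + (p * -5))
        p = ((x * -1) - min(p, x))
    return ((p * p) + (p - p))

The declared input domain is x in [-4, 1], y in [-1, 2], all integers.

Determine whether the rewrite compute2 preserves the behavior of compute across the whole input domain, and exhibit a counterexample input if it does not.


Equivalent — the differences include statement counts differ; and arithmetic usage differs; and min/max/abs usage differs; and constant usage differs, yet no declared input distinguishes the two.
Spot check at x=1, y=0 — compute: p = 1; (((y + y) % 2) == (p - y)) -> false; p = -5; p = 4; return 16. compute2: p = 1; (((y * 2) % 2) == (p - y)) -> false; p = -5; p = 4; return 16. Both give 16.
Checked all 24 inputs in the declared domain: the outputs agree on every one.
verdict: equivalent


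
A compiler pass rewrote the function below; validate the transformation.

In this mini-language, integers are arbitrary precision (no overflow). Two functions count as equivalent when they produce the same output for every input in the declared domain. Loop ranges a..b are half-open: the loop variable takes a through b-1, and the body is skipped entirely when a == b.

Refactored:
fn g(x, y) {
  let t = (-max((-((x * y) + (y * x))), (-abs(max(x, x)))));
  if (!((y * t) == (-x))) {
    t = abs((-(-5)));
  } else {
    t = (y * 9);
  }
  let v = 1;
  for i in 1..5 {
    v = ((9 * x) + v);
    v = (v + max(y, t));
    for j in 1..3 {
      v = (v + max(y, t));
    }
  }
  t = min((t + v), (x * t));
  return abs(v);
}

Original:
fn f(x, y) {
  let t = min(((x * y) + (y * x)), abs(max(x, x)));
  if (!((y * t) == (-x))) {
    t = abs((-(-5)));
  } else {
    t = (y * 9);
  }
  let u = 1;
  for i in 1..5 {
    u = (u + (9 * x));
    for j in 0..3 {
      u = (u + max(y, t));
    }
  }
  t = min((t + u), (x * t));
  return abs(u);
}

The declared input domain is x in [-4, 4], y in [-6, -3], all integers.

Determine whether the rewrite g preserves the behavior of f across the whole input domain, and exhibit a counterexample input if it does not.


Changes here: min/max/abs usage differs; and local variable names differ; and arithmetic usage differs; and loop structure differs; and statement counts differ; the full 36-point sweep finds no disagreement.
verdict: equivalent


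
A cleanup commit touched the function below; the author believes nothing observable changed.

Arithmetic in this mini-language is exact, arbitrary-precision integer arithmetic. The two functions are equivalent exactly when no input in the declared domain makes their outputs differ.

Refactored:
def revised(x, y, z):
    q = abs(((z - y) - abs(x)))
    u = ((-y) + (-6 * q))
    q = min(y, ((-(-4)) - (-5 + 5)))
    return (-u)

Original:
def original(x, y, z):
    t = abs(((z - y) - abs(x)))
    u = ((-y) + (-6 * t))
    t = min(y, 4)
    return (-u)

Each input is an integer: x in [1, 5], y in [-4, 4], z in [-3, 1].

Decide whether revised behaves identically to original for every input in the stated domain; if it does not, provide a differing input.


Equivalent — the differences include arithmetic usage differs; also local variable names differ; also constant usage differs, yet no declared input distinguishes the two.
As a probe, take x=3, y=3, z=-1: original runs t = 7; u = -45; t = 3; return 45; revised runs q = 7; u = -45; q = 3; return 45; both end at 45.
Checked all 225 inputs in the declared domain: the outputs agree on every one.
verdict: equivalent


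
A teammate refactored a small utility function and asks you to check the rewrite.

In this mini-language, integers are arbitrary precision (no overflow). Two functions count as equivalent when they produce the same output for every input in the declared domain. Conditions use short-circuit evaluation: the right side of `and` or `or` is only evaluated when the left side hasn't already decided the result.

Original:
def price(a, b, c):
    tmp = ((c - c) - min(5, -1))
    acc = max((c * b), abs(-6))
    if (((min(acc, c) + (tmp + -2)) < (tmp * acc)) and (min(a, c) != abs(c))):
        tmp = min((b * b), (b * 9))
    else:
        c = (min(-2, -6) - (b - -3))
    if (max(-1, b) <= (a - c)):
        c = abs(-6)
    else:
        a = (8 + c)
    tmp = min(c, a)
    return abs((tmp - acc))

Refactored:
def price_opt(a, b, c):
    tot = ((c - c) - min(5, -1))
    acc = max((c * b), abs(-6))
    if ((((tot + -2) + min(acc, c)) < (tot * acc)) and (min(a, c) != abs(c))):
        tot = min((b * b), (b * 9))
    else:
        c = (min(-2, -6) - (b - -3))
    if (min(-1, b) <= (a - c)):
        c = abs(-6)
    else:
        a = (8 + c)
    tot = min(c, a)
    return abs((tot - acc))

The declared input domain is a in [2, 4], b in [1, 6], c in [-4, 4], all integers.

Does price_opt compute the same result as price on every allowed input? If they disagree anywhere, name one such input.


The rewrite breaks on a=2, b=1, c=3, where the results are 3 and 4.
price: tmp := 1 | acc := 6 | (((min(acc, c) + (tmp + -2)) < (tmp * acc)) and (min(a, c) != abs(c))): true | tmp := 1 | (max(-1, b) <= (a - c)): false | a := 11 | tmp := 3 | result 3
price_opt: tot := 1 | acc := 6 | ((((tot + -2) + min(acc, c)) < (tot * acc)) and (min(a, c) != abs(c))): true | tot := 1 | (min(-1, b) <= (a - c)): true | c := 6 | tot := 2 | result 4
verdict: not equivalent; witness: a=2, b=1, c=3


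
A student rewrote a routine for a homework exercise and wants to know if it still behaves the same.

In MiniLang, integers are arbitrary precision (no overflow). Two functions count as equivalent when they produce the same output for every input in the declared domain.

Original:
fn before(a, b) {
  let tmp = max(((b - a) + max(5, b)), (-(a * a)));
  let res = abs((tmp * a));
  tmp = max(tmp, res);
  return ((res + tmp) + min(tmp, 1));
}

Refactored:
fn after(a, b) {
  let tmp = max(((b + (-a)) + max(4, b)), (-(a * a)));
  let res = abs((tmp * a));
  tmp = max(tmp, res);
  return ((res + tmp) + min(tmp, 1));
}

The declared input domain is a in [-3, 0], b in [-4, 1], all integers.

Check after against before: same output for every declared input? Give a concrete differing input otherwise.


Run the pair on a=-3, b=-4.
before: tmp=4, then res=12, then tmp=12, then returns 25
after: tmp=3, then res=9, then tmp=9, then returns 19
25 against 19: the behavior changed.
verdict: not equivalent; witness: a=-3, b=-4


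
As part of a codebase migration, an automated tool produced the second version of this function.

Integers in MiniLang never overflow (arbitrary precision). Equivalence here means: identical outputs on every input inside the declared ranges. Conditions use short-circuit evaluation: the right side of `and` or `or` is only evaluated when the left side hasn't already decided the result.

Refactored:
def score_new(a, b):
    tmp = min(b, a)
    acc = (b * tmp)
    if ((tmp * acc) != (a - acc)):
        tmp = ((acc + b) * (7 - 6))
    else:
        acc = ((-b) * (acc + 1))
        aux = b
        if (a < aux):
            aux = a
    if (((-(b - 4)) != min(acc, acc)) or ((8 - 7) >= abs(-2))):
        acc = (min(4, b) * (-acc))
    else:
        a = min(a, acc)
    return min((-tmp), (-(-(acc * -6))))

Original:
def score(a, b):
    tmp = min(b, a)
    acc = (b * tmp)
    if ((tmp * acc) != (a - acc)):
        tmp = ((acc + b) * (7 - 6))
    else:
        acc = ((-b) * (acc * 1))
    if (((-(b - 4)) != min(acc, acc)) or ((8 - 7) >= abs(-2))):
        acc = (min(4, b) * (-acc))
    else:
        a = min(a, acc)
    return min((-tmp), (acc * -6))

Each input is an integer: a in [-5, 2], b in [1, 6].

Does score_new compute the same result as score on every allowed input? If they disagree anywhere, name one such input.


These are not equivalent — on a=0, b=1 the outputs split (0 vs -6).
score: tmp := 0 | acc := 0 | ((tmp * acc) != (a - acc)): false | acc := 0 | (((-(b - 4)) != min(acc, acc)) or ((8 - 7) >= abs(-2))): true | acc := 0 | result 0
score_new: tmp := 0 | acc := 0 | ((tmp * acc) != (a - acc)): false | acc := -1 | aux := 1 | (a < aux): true | aux := 0 | (((-(b - 4)) != min(acc, acc)) or ((8 - 7) >= abs(-2))): true | acc := 1 | result -6
verdict: not equivalent; witness: a=0, b=1


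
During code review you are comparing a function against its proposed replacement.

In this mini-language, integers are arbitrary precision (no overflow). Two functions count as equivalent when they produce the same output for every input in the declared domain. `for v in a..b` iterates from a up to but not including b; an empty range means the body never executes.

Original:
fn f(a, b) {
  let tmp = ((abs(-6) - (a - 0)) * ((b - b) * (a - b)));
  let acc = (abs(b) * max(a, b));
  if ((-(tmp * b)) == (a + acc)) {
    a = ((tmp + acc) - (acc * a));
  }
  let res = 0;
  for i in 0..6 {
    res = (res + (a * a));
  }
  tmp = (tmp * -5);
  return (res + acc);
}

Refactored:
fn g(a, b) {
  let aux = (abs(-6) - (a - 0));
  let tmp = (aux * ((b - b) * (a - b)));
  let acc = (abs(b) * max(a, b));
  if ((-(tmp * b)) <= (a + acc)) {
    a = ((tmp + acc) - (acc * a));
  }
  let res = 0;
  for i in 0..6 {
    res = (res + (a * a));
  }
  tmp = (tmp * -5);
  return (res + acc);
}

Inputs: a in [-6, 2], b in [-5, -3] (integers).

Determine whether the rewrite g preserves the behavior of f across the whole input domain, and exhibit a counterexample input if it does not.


The rewrite breaks on a=1, b=-5, where the results are 11 and 5.
f: tmp := 0 | acc := 5 | ((-(tmp * b)) == (a + acc)): false | res := 0 | iter i=0: | res := 1 | iter i=1: | res := 2 | iter i=2: | res := 3 | iter i=3: | res := 4 | iter i=4: | res := 5 | iter i=5: | res := 6 | tmp := 0 | result 11
g: aux := 5 | tmp := 0 | acc := 5 | ((-(tmp * b)) <= (a + acc)): true | a := 0 | res := 0 | iter i=0: | res := 0 | iter i=1: | res := 0 | iter i=2: | res := 0 | iter i=3: | res := 0 | iter i=4: | res := 0 | iter i=5: | res := 0 | tmp := 0 | result 5
verdict: not equivalent; witness: a=1, b=-5


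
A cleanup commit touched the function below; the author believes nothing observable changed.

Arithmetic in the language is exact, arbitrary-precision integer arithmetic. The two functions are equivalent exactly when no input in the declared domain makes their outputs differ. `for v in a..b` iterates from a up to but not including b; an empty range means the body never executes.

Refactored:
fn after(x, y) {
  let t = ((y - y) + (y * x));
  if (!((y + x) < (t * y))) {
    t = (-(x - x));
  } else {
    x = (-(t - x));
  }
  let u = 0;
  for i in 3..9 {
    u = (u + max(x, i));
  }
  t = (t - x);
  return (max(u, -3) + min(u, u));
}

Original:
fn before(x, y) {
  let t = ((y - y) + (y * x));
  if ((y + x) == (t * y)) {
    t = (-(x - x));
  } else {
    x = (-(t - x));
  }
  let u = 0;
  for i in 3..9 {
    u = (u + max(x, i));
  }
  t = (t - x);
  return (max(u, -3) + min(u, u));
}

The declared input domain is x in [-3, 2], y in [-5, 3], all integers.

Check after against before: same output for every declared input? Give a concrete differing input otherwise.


At x=-3, y=3: before gives 78, after gives 66.
verdict: not equivalent; witness: x=-3, y=3


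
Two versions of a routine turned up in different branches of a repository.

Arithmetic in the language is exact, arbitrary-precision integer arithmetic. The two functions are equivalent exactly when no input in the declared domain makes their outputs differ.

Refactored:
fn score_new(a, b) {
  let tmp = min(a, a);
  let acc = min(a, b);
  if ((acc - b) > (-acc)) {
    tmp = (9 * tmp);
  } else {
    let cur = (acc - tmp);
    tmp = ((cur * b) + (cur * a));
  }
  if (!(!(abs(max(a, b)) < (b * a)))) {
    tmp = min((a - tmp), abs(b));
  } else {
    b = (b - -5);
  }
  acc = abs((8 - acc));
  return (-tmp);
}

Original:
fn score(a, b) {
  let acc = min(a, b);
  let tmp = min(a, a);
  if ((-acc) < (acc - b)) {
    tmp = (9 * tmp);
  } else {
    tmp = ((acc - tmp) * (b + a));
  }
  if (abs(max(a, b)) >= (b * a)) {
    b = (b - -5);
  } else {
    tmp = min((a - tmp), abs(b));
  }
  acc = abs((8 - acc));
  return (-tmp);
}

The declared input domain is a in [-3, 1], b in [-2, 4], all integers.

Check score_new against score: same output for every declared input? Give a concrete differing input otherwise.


Changes here: arithmetic usage differs; also boolean connective usage differs; also comparison usage differs; also statement counts differ; also local variable names differ; the full 35-point sweep finds no disagreement.
verdict: equivalent


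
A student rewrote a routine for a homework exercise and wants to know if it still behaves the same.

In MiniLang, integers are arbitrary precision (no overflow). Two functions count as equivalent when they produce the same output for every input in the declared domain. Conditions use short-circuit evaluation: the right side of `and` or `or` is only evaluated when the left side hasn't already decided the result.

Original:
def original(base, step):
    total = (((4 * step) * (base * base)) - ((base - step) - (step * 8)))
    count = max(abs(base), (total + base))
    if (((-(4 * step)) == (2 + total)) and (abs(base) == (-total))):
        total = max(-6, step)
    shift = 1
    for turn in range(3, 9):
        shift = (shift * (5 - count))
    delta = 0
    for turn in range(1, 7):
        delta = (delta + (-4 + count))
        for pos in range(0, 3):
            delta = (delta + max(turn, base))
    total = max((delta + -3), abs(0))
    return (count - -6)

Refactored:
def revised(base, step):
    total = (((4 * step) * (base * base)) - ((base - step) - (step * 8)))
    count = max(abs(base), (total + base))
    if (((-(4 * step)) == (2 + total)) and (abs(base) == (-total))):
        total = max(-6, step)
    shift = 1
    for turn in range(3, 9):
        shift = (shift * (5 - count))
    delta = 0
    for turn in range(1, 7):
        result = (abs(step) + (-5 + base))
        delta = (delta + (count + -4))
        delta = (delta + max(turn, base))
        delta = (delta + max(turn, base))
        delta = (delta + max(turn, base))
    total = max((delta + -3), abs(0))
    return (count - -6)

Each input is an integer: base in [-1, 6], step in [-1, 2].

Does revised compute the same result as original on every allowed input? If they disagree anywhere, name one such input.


Reading the diff, among the changes: local variable names differ, plus min/max/abs usage differs, plus constant usage differs, plus arithmetic usage differs, plus loop structure differs, plus statement counts differ.
As a probe, take base=6, step=-1: original runs total=-159, then count=6, then (((-(4 * step)) == (2 + total)) and (abs(base) == (-total))) is false, then shift=1, then (turn=3), then shift=-1, then (turn=4), then shift=1, then (turn=5), then shift=-1, then (turn=6), then shift=1, then (turn=7), then shift=-1, then (turn=8), then shift=1, then delta=0, then (turn=1), then delta=2, then (pos=0), then delta=8, then (pos=1), then delta=14, then (pos=2), then delta=20, then (turn=2), then delta=22, then (pos=0), then delta=28, then (pos=1), then delta=34, then (pos=2), then delta=40, then (turn=3), then delta=42, then (pos=0), then delta=48, then (pos=1), then delta=54, then (pos=2), then delta=60, then (turn=4), then delta=62, then (pos=0), then delta=68, then (pos=1), then delta=74, then (pos=2), then delta=80, then (turn=5), then delta=82, then (pos=0), then delta=88, then (pos=1), then delta=94, then (pos=2), then delta=100, then (turn=6), then delta=102, then (pos=0), then delta=108, then (pos=1), then delta=114, then (pos=2), then delta=120, then total=117, then returns 12; revised runs total=-159, then count=6, then (((-(4 * step)) == (2 + total)) and (abs(base) == (-total))) is false, then shift=1, then (turn=3), then shift=-1, then (turn=4), then shift=1, then (turn=5), then shift=-1, then (turn=6), then shift=1, then (turn=7), then shift=-1, then (turn=8), then shift=1, then delta=0, then (turn=1), then result=2, then delta=2, then delta=8, then delta=14, then delta=20, then (turn=2), then result=2, then delta=22, then delta=28, then delta=34, then delta=40, then (turn=3), then result=2, then delta=42, then delta=48, then delta=54, then delta=60, then (turn=4), then result=2, then delta=62, then delta=68, then delta=74, then delta=80, then (turn=5), then result=2, then delta=82, then delta=88, then delta=94, then delta=100, then (turn=6), then result=2, then delta=102, then delta=108, then delta=114, then delta=120, then total=117, then returns 12; both end at 12.
Sweeping the whole domain (32 inputs) finds no disagreement.
verdict: equivalent
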